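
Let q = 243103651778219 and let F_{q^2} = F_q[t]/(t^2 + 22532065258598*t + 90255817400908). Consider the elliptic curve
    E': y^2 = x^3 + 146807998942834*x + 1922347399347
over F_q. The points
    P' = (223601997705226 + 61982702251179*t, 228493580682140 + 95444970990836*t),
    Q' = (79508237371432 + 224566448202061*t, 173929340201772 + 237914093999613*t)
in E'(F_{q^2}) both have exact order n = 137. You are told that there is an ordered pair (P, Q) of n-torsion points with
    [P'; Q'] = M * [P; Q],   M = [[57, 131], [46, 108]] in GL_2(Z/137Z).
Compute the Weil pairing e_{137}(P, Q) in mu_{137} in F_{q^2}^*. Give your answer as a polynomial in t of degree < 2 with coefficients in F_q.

98820860335678 + 82208451666436*t

The 137-Weil pairing on E[137] over F_{243103651778219} is alternating-bilinear: e_{137}(P',Q') = e_{137}(P,Q)^det(M).
Inverting 130 mod 137: 39. Thus e_{137}(P,Q) = e(P',Q')^{39}.
Build f_{137,P'} and f_{137,Q'} via the 8-bit ladder of 137=10001001_2; evaluate at shifted divisors; quotient in F_{243103651778219^2}.
Result: e(P',Q') = 8942118452035 + 198298636543751*t.
Finally e_{137}(P,Q) = 98820860335678 + 82208451666436*t.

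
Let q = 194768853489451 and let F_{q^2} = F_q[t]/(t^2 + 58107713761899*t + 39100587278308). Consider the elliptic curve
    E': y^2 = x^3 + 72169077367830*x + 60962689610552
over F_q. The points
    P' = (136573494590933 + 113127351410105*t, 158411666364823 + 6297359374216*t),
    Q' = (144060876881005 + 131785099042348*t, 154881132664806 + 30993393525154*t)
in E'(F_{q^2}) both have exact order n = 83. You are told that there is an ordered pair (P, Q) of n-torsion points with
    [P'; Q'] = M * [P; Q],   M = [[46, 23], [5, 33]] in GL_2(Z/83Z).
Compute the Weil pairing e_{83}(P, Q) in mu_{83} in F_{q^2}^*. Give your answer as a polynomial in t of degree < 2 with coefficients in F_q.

Under M = [[46,23],[5,33]] in GL_2(Z/83), e_{83}(P',Q') = e_{83}(P,Q)^(46*33-23*5 mod 83).
det M = 46*33 - 23*5 = 1403 = 75 (mod 83); 75^{-1} = 31 (mod 83).
Run Miller on y^2=x^3+72169077367830*x+60962689610552 over F_{194768853489451}: ladder 1010011 (7 bits); e = f_P(D_Q)/f_Q(D_P).
Miller gives e_{83}(P',Q') = 95410764057258 + 8312062594761*t in F_{194768853489451^2}.
e_{83}(P,Q) = (95410764057258 + 8312062594761*t)^{31} = 74623778339161 + 133567267959729*t.

74623778339161 + 133567267959729*t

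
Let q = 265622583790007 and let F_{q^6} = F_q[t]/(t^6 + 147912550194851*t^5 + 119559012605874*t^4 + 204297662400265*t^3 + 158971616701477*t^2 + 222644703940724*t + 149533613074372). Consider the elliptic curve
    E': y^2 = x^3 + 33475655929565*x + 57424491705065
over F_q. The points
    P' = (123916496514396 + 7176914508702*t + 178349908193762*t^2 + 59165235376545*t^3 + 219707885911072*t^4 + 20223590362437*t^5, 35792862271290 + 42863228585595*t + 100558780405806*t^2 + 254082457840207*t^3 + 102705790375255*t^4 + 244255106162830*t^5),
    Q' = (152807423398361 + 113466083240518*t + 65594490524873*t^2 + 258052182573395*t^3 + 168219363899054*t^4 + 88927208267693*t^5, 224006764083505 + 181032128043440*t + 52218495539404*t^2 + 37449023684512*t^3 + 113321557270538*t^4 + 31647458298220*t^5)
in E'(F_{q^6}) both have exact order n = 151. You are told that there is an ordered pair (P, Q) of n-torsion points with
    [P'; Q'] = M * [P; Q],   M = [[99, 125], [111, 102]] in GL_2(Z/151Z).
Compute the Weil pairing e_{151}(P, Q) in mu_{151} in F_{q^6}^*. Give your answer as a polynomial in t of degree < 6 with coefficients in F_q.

Under M = [[99,125],[111,102]] in GL_2(Z/151), e_{151}(P',Q') = e_{151}(P,Q)^(99*102-125*111 mod 151).
Inverting 149 mod 151: 75. Thus e_{151}(P,Q) = e(P',Q')^{75}.
n = 151 = (10010111)_2 (8 bits, wt 5); accumulate f_{151,P'}(Q'+S)/f_{151,P'}(S) along the 7-step ladder.
So e_{151}(P',Q') = 25762850928202 + 109004027551815*t + 101455043230699*t^2 + 85684560137699*t^3 + 217748724899606*t^4 + 96322579458743*t^5.
Finally e_{151}(P,Q) = 164257248688745 + 6677450685698*t + 179497988087801*t^2 + 38297511793014*t^3 + 59685119032159*t^4 + 140357577709313*t^5.

164257248688745 + 6677450685698*t + 179497988087801*t^2 + 38297511793014*t^3 + 59685119032159*t^4 + 140357577709313*t^5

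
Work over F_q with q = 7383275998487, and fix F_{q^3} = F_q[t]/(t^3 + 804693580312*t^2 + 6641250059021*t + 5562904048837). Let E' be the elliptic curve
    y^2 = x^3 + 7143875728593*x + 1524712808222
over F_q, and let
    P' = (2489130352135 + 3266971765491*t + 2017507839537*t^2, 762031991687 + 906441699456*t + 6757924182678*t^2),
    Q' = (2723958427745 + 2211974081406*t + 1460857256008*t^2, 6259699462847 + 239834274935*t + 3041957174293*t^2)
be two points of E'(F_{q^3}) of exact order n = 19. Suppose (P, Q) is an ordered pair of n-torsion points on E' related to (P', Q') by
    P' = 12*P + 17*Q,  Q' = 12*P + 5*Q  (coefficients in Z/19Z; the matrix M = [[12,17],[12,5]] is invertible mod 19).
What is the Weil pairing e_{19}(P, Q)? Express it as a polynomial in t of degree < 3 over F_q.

Since e_{19}(P,P)=e_{19}(Q,Q)=1 and e_{19}(Q,P)=e_{19}(P,Q)^{-1}, expanding e_{19}(12*P + 17*Q,12*P + 5*Q) leaves e(P,Q)^det(M).
Hence e(P,Q) = e(P',Q')^{12} where 12 = 8^{-1} mod 19.
Build f_{19,P'} and f_{19,Q'} via the 5-bit ladder of 19=10011_2; evaluate at shifted divisors; quotient in F_{7383275998487^3}.
Miller gives e_{19}(P',Q') = 7122397325004 + 753990284623*t + 3384828640891*t^2 in F_{7383275998487^3}.
(7122397325004 + 753990284623*t + 3384828640891*t^2)^{12} mod (7383275998487,f) = 1586418036286 + 1827398591717*t + 3486478890851*t^2.

1586418036286 + 1827398591717*t + 3486478890851*t^2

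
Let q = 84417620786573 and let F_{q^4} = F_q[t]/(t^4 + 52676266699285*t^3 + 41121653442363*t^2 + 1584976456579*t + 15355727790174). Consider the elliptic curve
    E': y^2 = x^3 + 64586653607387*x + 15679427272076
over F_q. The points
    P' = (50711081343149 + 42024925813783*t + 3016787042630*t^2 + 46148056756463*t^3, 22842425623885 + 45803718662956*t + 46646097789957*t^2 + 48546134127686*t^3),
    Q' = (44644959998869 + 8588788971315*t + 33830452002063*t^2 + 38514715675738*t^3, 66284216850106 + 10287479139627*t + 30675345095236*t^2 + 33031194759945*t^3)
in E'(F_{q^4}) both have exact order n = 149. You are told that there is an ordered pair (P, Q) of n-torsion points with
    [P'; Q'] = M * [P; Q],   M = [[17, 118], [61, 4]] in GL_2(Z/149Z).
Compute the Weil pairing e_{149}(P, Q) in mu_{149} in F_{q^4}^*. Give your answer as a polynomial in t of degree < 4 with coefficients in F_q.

Under M = [[17,118],[61,4]] in GL_2(Z/149), e_{149}(P',Q') = e_{149}(P,Q)^(17*4-118*61 mod 149).
17*4 - 118*61 = -7130; reduced mod 149: det = 22, inverse 61.
Build f_{149,P'} and f_{149,Q'} via the 8-bit ladder of 149=10010101_2; evaluate at shifted divisors; quotient in F_{84417620786573^4}.
The quotient is 32048592324366 + 32321918937452*t + 51934222773111*t^2 + 75815608826050*t^3.
Thus e_{149}(P,Q) = 11418464159283 + 32323937016874*t + 24128246296964*t^2 + 62844726638877*t^3.

11418464159283 + 32323937016874*t + 24128246296964*t^2 + 62844726638877*t^3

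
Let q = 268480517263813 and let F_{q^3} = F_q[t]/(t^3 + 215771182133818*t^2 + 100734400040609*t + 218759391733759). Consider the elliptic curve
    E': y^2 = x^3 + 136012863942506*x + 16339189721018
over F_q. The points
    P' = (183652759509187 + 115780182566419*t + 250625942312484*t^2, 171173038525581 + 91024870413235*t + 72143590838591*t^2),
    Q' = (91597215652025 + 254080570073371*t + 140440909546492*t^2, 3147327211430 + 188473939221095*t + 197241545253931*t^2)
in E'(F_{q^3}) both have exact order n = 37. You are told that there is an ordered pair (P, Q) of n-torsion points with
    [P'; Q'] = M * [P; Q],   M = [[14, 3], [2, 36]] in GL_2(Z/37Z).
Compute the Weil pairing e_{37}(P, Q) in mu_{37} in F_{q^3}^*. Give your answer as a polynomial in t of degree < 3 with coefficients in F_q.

The 37-Weil pairing on E[37] over F_{268480517263813} is alternating-bilinear: e_{37}(P',Q') = e_{37}(P,Q)^det(M).
So e_{37}(P,Q) = e_{37}(P',Q')^{24}, since 17*24 = 1 mod 37.
6-bit Miller (100101) on E'/F_{268480517263813} with a'=136012863942506, b'=16339189721018: accumulate tangent/chord ratios at Q'+S and P'+S'.
Miller gives e_{37}(P',Q') = 150384844636481 + 33150551375839*t + 58449489811738*t^2 in F_{268480517263813^3}.
Thus e_{37}(P,Q) = 53301557505945 + 95189749087188*t + 1455349327784*t^2.

53301557505945 + 95189749087188*t + 1455349327784*t^2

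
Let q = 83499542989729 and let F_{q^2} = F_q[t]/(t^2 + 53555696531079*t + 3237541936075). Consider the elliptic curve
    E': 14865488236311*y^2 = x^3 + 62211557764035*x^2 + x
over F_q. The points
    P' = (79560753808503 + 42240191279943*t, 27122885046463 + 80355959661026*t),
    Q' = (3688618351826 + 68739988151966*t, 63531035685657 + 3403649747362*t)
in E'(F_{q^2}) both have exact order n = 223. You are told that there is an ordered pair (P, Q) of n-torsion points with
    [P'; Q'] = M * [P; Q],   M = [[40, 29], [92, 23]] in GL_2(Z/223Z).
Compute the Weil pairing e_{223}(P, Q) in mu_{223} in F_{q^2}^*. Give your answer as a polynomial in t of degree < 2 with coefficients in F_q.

56585335835330 + 49338836598310*t

Since e_{223}(P,P)=e_{223}(Q,Q)=1 and e_{223}(Q,P)=e_{223}(P,Q)^{-1}, expanding e_{223}(40*P + 29*Q,92*P + 23*Q) leaves e(P,Q)^det(M).
40*23 - 29*92 = -1748; reduced mod 223: det = 36, inverse 31.
(x,y)|->(33210438261437x+19470068586745,33210438261437y) sends E' to y^2=x^3+258966854845*x+22038236629241.
Build f_{223,P'} and f_{223,Q'} via the 8-bit ladder of 223=11011111_2; evaluate at shifted divisors; quotient in F_{83499542989729^2}.
So e_{223}(P',Q') = 63283644850598 + 80798142031904*t.
Finally e_{223}(P,Q) = 56585335835330 + 49338836598310*t.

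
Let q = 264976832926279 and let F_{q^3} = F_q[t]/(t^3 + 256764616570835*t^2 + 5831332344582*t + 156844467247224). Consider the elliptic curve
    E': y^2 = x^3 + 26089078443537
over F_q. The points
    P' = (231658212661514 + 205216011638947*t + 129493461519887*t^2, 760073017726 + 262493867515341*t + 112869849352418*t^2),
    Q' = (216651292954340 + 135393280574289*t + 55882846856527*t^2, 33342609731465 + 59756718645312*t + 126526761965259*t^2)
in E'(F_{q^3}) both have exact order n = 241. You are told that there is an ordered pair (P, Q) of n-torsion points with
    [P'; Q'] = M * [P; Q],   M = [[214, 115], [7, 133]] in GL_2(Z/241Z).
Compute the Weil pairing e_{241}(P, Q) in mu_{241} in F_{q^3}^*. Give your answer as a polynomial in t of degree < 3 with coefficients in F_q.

The 241-Weil pairing on E[241] over F_{264976832926279} is alternating-bilinear: e_{241}(P',Q') = e_{241}(P,Q)^det(M).
det(M) mod 241 = 183; its inverse in (Z/241)^* is 54 (check: 183*54 mod 241 = 1).
Double-and-add over 11110001: 8-1 doublings, 5-1 additions; each step l_{T,T}/v_{2T} or l_{T,P'}/v at Q'+S for random S.
So e_{241}(P',Q') = 130093336213238 + 65754827100574*t + 15574075484926*t^2.
e_{241}(P,Q) = (130093336213238 + 65754827100574*t + 15574075484926*t^2)^{54} = 235739795127055 + 174523366559886*t + 21744364983208*t^2.

235739795127055 + 174523366559886*t + 21744364983208*t^2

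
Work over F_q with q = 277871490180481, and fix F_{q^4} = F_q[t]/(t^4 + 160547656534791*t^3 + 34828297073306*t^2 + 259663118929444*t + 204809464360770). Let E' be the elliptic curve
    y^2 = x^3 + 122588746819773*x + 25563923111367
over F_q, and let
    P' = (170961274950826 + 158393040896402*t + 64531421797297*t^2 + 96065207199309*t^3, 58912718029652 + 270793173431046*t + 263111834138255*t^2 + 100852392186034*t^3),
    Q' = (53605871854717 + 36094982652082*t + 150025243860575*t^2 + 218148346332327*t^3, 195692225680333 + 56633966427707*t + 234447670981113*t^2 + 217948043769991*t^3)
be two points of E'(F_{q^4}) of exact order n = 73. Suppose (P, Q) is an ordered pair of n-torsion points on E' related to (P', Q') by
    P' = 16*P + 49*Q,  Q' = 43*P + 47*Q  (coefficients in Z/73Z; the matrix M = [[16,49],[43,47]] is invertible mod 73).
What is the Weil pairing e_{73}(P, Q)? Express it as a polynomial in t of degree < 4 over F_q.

e_{73}(aP+bQ,cP+dQ) = e_{73}(P,Q)^(ad-bc); with (a,b,c,d)=(16,49,43,47) this gives the det-73 law.
Inverting 32 mod 73: 16. Thus e_{73}(P,Q) = e(P',Q')^{16}.
n = 73 = (1001001)_2 (7 bits, wt 3); accumulate f_{73,P'}(Q'+S)/f_{73,P'}(S) along the 6-step ladder.
So e_{73}(P',Q') = 40986029802347 + 111114436182131*t + 224904328972324*t^2 + 51075916000299*t^3.
(40986029802347 + 111114436182131*t + 224904328972324*t^2 + 51075916000299*t^3)^{16} mod (277871490180481,f) = 238255512662639 + 161420004658542*t + 35145223387793*t^2 + 12492574927203*t^3.

238255512662639 + 161420004658542*t + 35145223387793*t^2 + 12492574927203*t^3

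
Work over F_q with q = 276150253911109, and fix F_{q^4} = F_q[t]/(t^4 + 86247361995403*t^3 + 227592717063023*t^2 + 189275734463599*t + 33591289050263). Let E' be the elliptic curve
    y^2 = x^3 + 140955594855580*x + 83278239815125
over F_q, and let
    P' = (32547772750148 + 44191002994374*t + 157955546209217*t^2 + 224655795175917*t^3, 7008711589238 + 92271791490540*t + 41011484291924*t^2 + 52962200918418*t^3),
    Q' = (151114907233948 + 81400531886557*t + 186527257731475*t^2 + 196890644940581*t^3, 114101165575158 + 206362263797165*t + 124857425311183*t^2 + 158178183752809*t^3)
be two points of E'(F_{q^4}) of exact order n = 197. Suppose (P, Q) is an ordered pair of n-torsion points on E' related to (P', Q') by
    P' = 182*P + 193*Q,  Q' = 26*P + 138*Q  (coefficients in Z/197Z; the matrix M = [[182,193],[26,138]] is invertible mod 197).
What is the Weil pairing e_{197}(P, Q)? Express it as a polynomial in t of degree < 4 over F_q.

241551157698061 + 39547718974498*t + 13789534487317*t^2 + 88640046322591*t^3

e_{197} is bilinear + alternating on E[197], so e_{197}(182*P + 193*Q, 26*P + 138*Q) = e_{197}(P,Q)^(182*138-193*26).
det(M) mod 197 = 4; its inverse in (Z/197)^* is 148 (check: 4*148 mod 197 = 1).
Miller loop for e_{197} over F_{276150253911109^4}: bits of 197 = 11000101; 7 double steps + 3 add steps, l/v at each.
Result: e(P',Q') = 230779579099805 + 61092497689047*t + 174751955808440*t^2 + 116170949480204*t^3.
Hence e(P,Q) = 241551157698061 + 39547718974498*t + 13789534487317*t^2 + 88640046322591*t^3 in F_{276150253911109^4}^*.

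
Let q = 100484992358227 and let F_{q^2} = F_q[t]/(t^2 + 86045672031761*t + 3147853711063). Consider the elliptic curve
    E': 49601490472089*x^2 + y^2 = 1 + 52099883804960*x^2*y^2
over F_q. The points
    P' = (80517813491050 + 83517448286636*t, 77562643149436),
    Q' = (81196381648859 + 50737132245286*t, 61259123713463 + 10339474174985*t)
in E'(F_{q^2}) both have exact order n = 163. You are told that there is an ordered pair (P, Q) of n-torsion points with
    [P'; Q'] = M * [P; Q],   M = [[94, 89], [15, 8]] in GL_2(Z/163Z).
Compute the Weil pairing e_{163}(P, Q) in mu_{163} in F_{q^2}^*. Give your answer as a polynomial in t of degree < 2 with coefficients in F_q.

Under M = [[94,89],[15,8]] in GL_2(Z/163), e_{163}(P',Q') = e_{163}(P,Q)^(94*8-89*15 mod 163).
Inverting 69 mod 163: 26. Thus e_{163}(P,Q) = e(P',Q')^{26}.
Map (x,y)_Ed via u=(1+y)/(1-y), v=(1+y)/((1-y)x) to Montgomery A=25307407495358,B=92585685148697; then to (a',b')=(94653577354595,16456994669125).
8-bit Miller (10100011) on E'/F_{100484992358227} with a'=94653577354595, b'=16456994669125: accumulate tangent/chord ratios at Q'+S and P'+S'.
Result: e(P',Q') = 68517127087087 + 5540318482578*t.
Thus e_{163}(P,Q) = 61186811020661 + 84126561266195*t.

61186811020661 + 84126561266195*t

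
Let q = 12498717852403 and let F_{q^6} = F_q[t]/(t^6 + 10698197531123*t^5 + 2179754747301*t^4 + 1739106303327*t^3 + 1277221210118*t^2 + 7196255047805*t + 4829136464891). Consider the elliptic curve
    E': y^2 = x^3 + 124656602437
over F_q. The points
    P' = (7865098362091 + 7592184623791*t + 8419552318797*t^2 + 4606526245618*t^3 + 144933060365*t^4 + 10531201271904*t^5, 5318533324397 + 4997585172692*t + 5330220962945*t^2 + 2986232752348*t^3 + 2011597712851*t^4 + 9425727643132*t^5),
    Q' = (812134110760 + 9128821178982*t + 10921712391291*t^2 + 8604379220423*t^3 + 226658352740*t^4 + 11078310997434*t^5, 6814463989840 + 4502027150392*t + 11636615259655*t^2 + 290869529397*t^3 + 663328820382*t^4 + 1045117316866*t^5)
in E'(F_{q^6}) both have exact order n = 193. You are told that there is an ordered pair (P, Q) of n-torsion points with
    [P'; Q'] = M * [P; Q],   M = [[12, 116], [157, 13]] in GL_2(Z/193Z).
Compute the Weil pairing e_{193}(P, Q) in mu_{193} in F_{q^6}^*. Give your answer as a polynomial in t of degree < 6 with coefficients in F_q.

Alternating bilinearity on E[193] (values in mu_{193} in F_{12498717852403^6}) gives e(P',Q') = e(P,Q)^det(M).
12*13 - 116*157 = -18056; reduced mod 193: det = 86, inverse 101.
n = 193 = (11000001)_2 (8 bits, wt 3); accumulate f_{193,P'}(Q'+S)/f_{193,P'}(S) along the 7-step ladder.
The quotient is 10357676624282 + 234400015685*t + 1290947332059*t^2 + 107946114854*t^3 + 12261158322937*t^4 + 4720677725227*t^5.
Thus e_{193}(P,Q) = 10331731346653 + 646398079850*t + 7311961934021*t^2 + 1114836701810*t^3 + 5618313660033*t^4 + 9384984970099*t^5.

10331731346653 + 646398079850*t + 7311961934021*t^2 + 1114836701810*t^3 + 5618313660033*t^4 + 9384984970099*t^5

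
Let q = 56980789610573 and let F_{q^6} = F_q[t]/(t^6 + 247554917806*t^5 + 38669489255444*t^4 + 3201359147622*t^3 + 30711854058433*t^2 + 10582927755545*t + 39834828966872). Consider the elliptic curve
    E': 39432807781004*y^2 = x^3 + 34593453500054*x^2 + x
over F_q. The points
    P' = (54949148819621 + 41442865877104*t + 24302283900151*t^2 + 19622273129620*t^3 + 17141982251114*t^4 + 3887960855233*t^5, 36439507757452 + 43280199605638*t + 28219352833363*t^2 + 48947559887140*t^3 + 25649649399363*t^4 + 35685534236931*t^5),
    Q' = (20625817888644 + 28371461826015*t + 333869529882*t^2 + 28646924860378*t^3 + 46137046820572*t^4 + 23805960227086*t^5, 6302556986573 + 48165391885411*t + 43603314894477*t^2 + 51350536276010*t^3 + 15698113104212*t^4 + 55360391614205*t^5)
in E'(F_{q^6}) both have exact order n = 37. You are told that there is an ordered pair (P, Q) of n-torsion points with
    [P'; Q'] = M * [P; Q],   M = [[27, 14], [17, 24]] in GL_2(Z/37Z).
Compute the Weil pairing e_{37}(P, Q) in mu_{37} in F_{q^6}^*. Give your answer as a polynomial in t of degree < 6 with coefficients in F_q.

48437168500418 + 30951530673280*t + 34691962561418*t^2 + 3946890409866*t^3 + 27950694719520*t^4 + 36747747753355*t^5

Alternating bilinearity on E[37] (values in mu_{37} in F_{56980789610573^6}) gives e(P',Q') = e(P,Q)^det(M).
det M = 27*24 - 14*17 = 410 = 3 (mod 37); 3^{-1} = 25 (mod 37).
Set x_W=4015942368878*u+3963131883909, y_W=4015942368878*v; then E': y_W^2=x_W^3+26568793195148*x_W+13944380574586.
Build f_{37,P'} and f_{37,Q'} via the 6-bit ladder of 37=100101_2; evaluate at shifted divisors; quotient in F_{56980789610573^6}.
e_{37}(P',Q') = 11158063256036 + 3038417982771*t + 11306541402420*t^2 + 35351084586785*t^3 + 45455667227973*t^4 + 34649598501174*t^5.
e_{37}(P,Q) = (11158063256036 + 3038417982771*t + 11306541402420*t^2 + 35351084586785*t^3 + 45455667227973*t^4 + 34649598501174*t^5)^{25} = 48437168500418 + 30951530673280*t + 34691962561418*t^2 + 3946890409866*t^3 + 27950694719520*t^4 + 36747747753355*t^5.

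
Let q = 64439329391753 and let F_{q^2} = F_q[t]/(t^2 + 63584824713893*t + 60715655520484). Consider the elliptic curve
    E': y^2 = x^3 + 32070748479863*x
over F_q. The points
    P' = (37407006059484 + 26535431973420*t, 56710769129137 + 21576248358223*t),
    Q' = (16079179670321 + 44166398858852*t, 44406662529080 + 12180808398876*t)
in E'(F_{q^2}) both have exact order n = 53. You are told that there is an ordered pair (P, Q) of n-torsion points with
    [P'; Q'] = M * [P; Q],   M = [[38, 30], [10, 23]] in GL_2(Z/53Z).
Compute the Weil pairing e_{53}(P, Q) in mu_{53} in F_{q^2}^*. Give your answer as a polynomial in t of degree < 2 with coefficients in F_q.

e_{53}(aP+bQ,cP+dQ) = e_{53}(P,Q)^(ad-bc); with (a,b,c,d)=(38,30,10,23) this gives the det-53 law.
38*23 - 30*10 = 574; reduced mod 53: det = 44, inverse 47.
n = 53 = (110101)_2 (6 bits, wt 4); accumulate f_{53,P'}(Q'+S)/f_{53,P'}(S) along the 5-step ladder.
Result: e(P',Q') = 29671802697225 + 19201227315232*t.
(29671802697225 + 19201227315232*t)^{47} mod (64439329391753,f) = 22970774696736 + 1300596757631*t.

22970774696736 + 1300596757631*t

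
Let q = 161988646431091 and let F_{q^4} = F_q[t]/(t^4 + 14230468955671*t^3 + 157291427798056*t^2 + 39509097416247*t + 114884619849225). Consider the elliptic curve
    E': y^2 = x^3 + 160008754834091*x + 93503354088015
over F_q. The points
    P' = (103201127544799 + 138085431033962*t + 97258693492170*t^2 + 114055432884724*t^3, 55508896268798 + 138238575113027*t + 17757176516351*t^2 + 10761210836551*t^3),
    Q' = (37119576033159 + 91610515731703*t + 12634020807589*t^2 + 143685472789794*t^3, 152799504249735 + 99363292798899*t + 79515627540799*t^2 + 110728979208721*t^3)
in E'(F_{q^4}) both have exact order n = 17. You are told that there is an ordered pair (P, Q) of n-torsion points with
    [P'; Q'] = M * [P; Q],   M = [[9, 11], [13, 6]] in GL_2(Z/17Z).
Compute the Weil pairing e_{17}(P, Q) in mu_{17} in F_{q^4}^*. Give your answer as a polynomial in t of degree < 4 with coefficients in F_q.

Alternating bilinearity on E[17] (values in mu_{17} in F_{161988646431091^4}) gives e(P',Q') = e(P,Q)^det(M).
So e_{17}(P,Q) = e_{17}(P',Q')^{4}, since 13*4 = 1 mod 17.
Double-and-add over 10001: 5-1 doublings, 2-1 additions; each step l_{T,T}/v_{2T} or l_{T,P'}/v at Q'+S for random S.
Miller gives e_{17}(P',Q') = 94457134609420 + 102065200376372*t + 36235040815799*t^2 + 66679884151297*t^3 in F_{161988646431091^4}.
(94457134609420 + 102065200376372*t + 36235040815799*t^2 + 66679884151297*t^3)^{4} mod (161988646431091,f) = 45621605894125 + 120059149389529*t + 159602817121589*t^2 + 41594914198426*t^3.

45621605894125 + 120059149389529*t + 159602817121589*t^2 + 41594914198426*t^3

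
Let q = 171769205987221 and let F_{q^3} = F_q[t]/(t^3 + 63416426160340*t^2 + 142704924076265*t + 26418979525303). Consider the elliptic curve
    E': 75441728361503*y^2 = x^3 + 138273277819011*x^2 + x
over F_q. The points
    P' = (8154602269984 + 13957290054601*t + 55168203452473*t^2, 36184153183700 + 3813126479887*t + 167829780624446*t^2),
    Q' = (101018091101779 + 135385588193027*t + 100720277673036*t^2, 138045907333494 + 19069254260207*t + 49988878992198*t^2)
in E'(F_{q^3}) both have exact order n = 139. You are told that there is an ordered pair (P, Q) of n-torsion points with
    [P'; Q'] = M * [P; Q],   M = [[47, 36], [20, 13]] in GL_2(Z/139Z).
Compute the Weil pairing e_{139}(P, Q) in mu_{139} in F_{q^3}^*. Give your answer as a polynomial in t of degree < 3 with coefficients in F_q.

e_{139} is bilinear + alternating on E[139], so e_{139}(47*P + 36*Q, 20*P + 13*Q) = e_{139}(P,Q)^(47*13-36*20).
Hence e(P,Q) = e(P',Q')^{51} where 51 = 30^{-1} mod 139.
Undo Montgomery via alpha=88018299808849, beta=38875251200319: (a',b')=(160865787733829,152228284050742) over F_{171769205987221}.
Double-and-add over 10001011: 8-1 doublings, 4-1 additions; each step l_{T,T}/v_{2T} or l_{T,P'}/v at Q'+S for random S.
So e_{139}(P',Q') = 82574466261635 + 139706391857766*t + 70369197801025*t^2.
(82574466261635 + 139706391857766*t + 70369197801025*t^2)^{51} mod (171769205987221,f) = 162792634886419 + 154627076890803*t + 11121697483147*t^2.

162792634886419 + 154627076890803*t + 11121697483147*t^2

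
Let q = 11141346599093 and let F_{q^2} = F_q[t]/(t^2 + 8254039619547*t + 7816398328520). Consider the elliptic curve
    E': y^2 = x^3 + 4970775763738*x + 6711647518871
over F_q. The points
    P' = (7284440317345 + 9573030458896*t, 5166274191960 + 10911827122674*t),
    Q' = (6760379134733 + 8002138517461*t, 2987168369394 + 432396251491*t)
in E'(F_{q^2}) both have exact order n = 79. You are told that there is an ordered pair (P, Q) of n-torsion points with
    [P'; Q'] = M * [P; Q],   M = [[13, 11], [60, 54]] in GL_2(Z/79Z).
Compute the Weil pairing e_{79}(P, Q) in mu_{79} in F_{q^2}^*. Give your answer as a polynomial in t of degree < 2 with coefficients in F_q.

Alternating bilinearity on E[79] (values in mu_{79} in F_{11141346599093^2}) gives e(P',Q') = e(P,Q)^det(M).
Hence e(P,Q) = e(P',Q')^{32} where 32 = 42^{-1} mod 79.
Miller loop for e_{79} over F_{11141346599093^2}: bits of 79 = 1001111; 6 double steps + 4 add steps, l/v at each.
Miller gives e_{79}(P',Q') = 7466574797834 + 8648116920570*t in F_{11141346599093^2}.
Finally e_{79}(P,Q) = 1162218713856 + 3803755154693*t.

1162218713856 + 3803755154693*t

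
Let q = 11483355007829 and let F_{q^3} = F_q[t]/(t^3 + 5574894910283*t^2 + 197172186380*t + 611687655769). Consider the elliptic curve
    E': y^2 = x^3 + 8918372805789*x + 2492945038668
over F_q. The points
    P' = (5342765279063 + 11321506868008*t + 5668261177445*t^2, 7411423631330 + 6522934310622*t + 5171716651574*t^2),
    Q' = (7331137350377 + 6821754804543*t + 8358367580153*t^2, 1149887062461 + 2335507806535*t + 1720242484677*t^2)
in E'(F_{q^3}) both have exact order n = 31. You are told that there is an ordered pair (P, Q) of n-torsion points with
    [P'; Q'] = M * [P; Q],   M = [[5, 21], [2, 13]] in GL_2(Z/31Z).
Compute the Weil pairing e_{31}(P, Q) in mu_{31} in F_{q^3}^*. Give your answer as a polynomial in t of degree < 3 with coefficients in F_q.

Since e_{31}(P,P)=e_{31}(Q,Q)=1 and e_{31}(Q,P)=e_{31}(P,Q)^{-1}, expanding e_{31}(5*P + 21*Q,2*P + 13*Q) leaves e(P,Q)^det(M).
So e_{31}(P,Q) = e_{31}(P',Q')^{27}, since 23*27 = 1 mod 31.
n = 31 = (11111)_2 (5 bits, wt 5); accumulate f_{31,P'}(Q'+S)/f_{31,P'}(S) along the 4-step ladder.
e_{31}(P',Q') = 8153895230860 + 1026636796093*t + 4369232489116*t^2.
Raise to 27: e(P,Q) = 7881666654608 + 5446589022458*t + 2637953431160*t^2 in mu_{31}.

7881666654608 + 5446589022458*t + 2637953431160*t^2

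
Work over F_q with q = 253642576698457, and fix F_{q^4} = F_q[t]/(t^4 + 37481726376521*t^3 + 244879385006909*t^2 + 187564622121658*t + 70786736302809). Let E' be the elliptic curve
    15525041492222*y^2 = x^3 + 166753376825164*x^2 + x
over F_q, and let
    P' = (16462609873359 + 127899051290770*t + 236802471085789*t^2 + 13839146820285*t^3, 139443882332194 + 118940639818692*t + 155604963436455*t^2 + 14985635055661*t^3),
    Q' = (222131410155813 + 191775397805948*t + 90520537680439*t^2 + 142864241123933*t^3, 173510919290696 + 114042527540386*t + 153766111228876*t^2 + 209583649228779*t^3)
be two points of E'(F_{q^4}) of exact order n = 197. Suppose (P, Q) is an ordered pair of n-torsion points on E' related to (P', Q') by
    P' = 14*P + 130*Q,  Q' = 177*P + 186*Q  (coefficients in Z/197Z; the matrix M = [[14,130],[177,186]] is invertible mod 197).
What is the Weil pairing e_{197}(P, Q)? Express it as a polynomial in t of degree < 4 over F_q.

The 197-Weil pairing on E[197] over F_{253642576698457} is alternating-bilinear: e_{197}(P',Q') = e_{197}(P,Q)^det(M).
Hence e(P,Q) = e(P',Q')^{185} where 185 = 82^{-1} mod 197.
Set x_W=98906679698276*u+155325605480223, y_W=98906679698276*v; then E': y_W^2=x_W^3+64022608845284*x_W+88720871840710.
Miller loop for e_{197} over F_{253642576698457^4}: bits of 197 = 11000101; 7 double steps + 3 add steps, l/v at each.
Result: e(P',Q') = 231054813091168 + 115888799522706*t + 93267472117344*t^2 + 127354394932832*t^3.
Raise to 185: e(P,Q) = 167827136662418 + 162517412701991*t + 217344479091626*t^2 + 100814559741179*t^3 in mu_{197}.

167827136662418 + 162517412701991*t + 217344479091626*t^2 + 100814559741179*t^3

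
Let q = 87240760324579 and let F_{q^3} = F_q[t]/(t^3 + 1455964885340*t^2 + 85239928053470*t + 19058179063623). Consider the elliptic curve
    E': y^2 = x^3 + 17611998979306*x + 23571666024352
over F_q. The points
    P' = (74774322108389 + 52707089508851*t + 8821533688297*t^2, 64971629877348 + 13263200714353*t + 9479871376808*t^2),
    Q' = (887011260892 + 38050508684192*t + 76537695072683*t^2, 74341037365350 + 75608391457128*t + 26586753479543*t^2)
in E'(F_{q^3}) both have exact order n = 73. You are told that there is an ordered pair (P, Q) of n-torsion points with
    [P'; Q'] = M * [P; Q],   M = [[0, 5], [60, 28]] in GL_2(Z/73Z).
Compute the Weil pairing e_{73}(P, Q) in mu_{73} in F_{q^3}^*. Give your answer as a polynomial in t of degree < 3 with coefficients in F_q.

e_{73} is bilinear + alternating on E[73], so e_{73}(5*Q, 60*P + 28*Q) = e_{73}(P,Q)^(0*28-5*60).
Inverting 65 mod 73: 9. Thus e_{73}(P,Q) = e(P',Q')^{9}.
7-bit Miller (1001001) on E'/F_{87240760324579} with a'=17611998979306, b'=23571666024352: accumulate tangent/chord ratios at Q'+S and P'+S'.
Miller gives e_{73}(P',Q') = 19496456161240 + 78861359588036*t + 5469642613817*t^2 in F_{87240760324579^3}.
(19496456161240 + 78861359588036*t + 5469642613817*t^2)^{9} mod (87240760324579,f) = 7869714416481 + 55349858304718*t + 21603036269054*t^2.

7869714416481 + 55349858304718*t + 21603036269054*t^2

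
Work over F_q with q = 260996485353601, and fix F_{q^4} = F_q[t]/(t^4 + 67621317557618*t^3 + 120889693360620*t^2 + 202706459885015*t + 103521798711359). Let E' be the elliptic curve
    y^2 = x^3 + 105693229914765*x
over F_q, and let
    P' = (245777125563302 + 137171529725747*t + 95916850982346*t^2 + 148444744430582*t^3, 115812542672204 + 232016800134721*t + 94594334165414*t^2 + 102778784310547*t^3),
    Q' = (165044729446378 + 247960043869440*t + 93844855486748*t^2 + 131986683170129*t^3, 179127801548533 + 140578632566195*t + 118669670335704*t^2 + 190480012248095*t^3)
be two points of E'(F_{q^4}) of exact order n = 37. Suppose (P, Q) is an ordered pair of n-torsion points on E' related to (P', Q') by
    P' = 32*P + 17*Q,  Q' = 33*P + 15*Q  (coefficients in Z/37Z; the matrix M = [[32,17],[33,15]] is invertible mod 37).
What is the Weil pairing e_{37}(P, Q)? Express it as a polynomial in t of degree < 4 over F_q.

154594385585594 + 1335967700339*t + 126778898279895*t^2 + 128464898398874*t^3

The 37-Weil pairing on E[37] over F_{260996485353601} is alternating-bilinear: e_{37}(P',Q') = e_{37}(P,Q)^det(M).
det(M) mod 37 = 30; its inverse in (Z/37)^* is 21 (check: 30*21 mod 37 = 1).
Run Miller on y^2=x^3+105693229914765*x over F_{260996485353601}: ladder 100101 (6 bits); e = f_P(D_Q)/f_Q(D_P).
Miller gives e_{37}(P',Q') = 8422444148663 + 167624747840412*t + 87211596241905*t^2 + 85629768379731*t^3 in F_{260996485353601^4}.
Raise to 21: e(P,Q) = 154594385585594 + 1335967700339*t + 126778898279895*t^2 + 128464898398874*t^3 in mu_{37}.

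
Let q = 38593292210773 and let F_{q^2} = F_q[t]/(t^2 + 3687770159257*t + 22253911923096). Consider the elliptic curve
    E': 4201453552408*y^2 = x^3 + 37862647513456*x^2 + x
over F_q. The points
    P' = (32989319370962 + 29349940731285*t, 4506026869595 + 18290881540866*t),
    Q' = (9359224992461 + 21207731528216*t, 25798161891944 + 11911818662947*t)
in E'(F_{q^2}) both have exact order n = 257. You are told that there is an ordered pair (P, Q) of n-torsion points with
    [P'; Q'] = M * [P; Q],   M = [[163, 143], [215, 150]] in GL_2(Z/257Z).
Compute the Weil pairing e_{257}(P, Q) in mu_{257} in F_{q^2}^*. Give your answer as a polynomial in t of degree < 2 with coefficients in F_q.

10538653714699 + 36276743422642*t

e_{257} is bilinear + alternating on E[257], so e_{257}(163*P + 143*Q, 215*P + 150*Q) = e_{257}(P,Q)^(163*150-143*215).
163*150 - 143*215 = -6295; reduced mod 257: det = 130, inverse 172.
(x,y)|->(18537615148434x+9809565628395,18537615148434y) sends E' to y^2=x^3+34036328972849*x+27752846071798.
9-bit Miller (100000001) on E'/F_{38593292210773} with a'=34036328972849, b'=27752846071798: accumulate tangent/chord ratios at Q'+S and P'+S'.
So e_{257}(P',Q') = 36739323805967 + 164097578732*t.
Thus e_{257}(P,Q) = 10538653714699 + 36276743422642*t.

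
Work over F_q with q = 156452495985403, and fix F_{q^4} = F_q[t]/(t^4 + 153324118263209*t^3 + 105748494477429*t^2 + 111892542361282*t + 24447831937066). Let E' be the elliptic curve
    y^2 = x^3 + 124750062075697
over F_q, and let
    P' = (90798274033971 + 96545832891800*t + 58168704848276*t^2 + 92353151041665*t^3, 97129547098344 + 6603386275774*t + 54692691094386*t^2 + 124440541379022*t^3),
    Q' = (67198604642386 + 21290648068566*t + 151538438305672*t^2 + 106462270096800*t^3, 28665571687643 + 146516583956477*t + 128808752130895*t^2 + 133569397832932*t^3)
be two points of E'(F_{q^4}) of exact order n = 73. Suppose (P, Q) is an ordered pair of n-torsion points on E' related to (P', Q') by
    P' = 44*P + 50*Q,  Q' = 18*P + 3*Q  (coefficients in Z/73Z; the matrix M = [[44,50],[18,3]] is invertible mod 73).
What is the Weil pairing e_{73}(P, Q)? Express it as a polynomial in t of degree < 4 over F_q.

17743881424105 + 78766450601869*t + 35968573084863*t^2 + 32823061783955*t^3

e_{73}(aP+bQ,cP+dQ) = e_{73}(P,Q)^(ad-bc); with (a,b,c,d)=(44,50,18,3) this gives the det-73 law.
Inverting 35 mod 73: 48. Thus e_{73}(P,Q) = e(P',Q')^{48}.
Double-and-add over 1001001: 7-1 doublings, 3-1 additions; each step l_{T,T}/v_{2T} or l_{T,P'}/v at Q'+S for random S.
Result: e(P',Q') = 63343173440059 + 142623035069364*t + 62062765859126*t^2 + 112064259087095*t^3.
Thus e_{73}(P,Q) = 17743881424105 + 78766450601869*t + 35968573084863*t^2 + 32823061783955*t^3.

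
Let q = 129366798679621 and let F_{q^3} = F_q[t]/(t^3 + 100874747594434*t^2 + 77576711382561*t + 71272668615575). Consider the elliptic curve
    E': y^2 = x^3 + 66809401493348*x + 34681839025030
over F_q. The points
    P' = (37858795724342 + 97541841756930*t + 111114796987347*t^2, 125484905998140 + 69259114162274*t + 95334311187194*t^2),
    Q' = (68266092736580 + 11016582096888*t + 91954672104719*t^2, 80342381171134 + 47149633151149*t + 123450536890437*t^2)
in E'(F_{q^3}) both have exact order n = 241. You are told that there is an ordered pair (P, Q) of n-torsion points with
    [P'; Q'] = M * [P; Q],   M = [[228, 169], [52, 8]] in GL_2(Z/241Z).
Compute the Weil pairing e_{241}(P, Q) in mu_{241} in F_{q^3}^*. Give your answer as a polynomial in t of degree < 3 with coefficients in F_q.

26092651072686 + 43310857480378*t + 66373431233647*t^2

The 241-Weil pairing on E[241] over F_{129366798679621} is alternating-bilinear: e_{241}(P',Q') = e_{241}(P,Q)^det(M).
So e_{241}(P,Q) = e_{241}(P',Q')^{135}, since 25*135 = 1 mod 241.
Miller loop for e_{241} over F_{129366798679621^3}: bits of 241 = 11110001; 7 double steps + 4 add steps, l/v at each.
So e_{241}(P',Q') = 7418868600057 + 86930925030461*t + 111064621973521*t^2.
e_{241}(P,Q) = (7418868600057 + 86930925030461*t + 111064621973521*t^2)^{135} = 26092651072686 + 43310857480378*t + 66373431233647*t^2.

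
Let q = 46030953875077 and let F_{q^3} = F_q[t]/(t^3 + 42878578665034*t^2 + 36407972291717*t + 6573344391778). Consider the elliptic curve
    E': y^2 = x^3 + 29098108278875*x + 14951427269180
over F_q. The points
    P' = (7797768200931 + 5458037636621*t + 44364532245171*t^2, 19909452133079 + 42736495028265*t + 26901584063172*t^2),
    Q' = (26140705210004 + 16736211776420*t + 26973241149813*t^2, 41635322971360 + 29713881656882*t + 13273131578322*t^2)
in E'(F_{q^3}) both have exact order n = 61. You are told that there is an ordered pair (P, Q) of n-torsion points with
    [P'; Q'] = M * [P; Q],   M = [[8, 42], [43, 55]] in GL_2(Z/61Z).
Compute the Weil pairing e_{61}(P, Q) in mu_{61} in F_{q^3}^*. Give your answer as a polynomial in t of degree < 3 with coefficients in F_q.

18851494025699 + 5707084754930*t + 38398110106551*t^2

Alternating bilinearity on E[61] (values in mu_{61} in F_{46030953875077^3}) gives e(P',Q') = e(P,Q)^det(M).
det M = 8*55 - 42*43 = -1366 = 37 (mod 61); 37^{-1} = 33 (mod 61).
Double-and-add over 111101: 6-1 doublings, 5-1 additions; each step l_{T,T}/v_{2T} or l_{T,P'}/v at Q'+S for random S.
Miller gives e_{61}(P',Q') = 18625288845098 + 31783210217864*t + 30638598112635*t^2 in F_{46030953875077^3}.
Raise to 33: e(P,Q) = 18851494025699 + 5707084754930*t + 38398110106551*t^2 in mu_{61}.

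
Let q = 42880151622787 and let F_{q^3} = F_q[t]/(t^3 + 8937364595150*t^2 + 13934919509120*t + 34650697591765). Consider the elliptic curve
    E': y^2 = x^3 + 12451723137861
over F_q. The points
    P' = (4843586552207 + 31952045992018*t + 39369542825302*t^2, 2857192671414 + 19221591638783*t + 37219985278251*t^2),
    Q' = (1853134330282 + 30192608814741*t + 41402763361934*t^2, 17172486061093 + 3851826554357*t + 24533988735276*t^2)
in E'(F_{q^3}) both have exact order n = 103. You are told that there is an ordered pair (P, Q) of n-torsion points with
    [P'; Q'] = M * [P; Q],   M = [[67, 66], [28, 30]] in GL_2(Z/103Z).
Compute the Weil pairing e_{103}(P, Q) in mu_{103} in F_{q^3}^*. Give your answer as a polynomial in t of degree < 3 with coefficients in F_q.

e_{103} is bilinear + alternating on E[103], so e_{103}(67*P + 66*Q, 28*P + 30*Q) = e_{103}(P,Q)^(67*30-66*28).
det(M) mod 103 = 59; its inverse in (Z/103)^* is 7 (check: 59*7 mod 103 = 1).
Double-and-add over 1100111: 7-1 doublings, 5-1 additions; each step l_{T,T}/v_{2T} or l_{T,P'}/v at Q'+S for random S.
Miller gives e_{103}(P',Q') = 22413137822240 + 39742467770047*t + 9086120260520*t^2 in F_{42880151622787^3}.
Raise to 7: e(P,Q) = 41027426879797 + 16073206115431*t + 11577240142966*t^2 in mu_{103}.

41027426879797 + 16073206115431*t + 11577240142966*t^2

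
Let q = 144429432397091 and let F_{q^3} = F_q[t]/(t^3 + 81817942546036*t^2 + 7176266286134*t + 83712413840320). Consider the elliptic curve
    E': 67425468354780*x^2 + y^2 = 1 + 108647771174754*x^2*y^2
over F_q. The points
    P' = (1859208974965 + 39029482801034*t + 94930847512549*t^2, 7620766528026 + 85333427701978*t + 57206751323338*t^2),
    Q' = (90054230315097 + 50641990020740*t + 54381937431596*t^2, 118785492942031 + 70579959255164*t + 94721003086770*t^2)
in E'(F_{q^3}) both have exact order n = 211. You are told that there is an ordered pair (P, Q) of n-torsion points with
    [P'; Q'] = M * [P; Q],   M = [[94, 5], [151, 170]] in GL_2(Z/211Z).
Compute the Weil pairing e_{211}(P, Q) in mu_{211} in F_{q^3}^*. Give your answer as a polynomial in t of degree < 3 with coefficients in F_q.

21022589604612 + 85081994426848*t + 79133861626347*t^2

Since e_{211}(P,P)=e_{211}(Q,Q)=1 and e_{211}(Q,P)=e_{211}(P,Q)^{-1}, expanding e_{211}(94*P + 5*Q,151*P + 170*Q) leaves e(P,Q)^det(M).
Inverting 33 mod 211: 32. Thus e_{211}(P,Q) = e(P',Q')^{32}.
Edwards->Montgomery: u=(1+y)/(1-y), v=u/x -> 29414283445980v^2=u^3+40394526770908u^2+u; then x_W=61909140493552u+29345539921589: y^2=x^3+125810318478569*x+54595755467048.
Miller loop for e_{211} over F_{144429432397091^3}: bits of 211 = 11010011; 7 double steps + 4 add steps, l/v at each.
Result: e(P',Q') = 25683974200381 + 2664568362710*t + 22945819637414*t^2.
Thus e_{211}(P,Q) = 21022589604612 + 85081994426848*t + 79133861626347*t^2.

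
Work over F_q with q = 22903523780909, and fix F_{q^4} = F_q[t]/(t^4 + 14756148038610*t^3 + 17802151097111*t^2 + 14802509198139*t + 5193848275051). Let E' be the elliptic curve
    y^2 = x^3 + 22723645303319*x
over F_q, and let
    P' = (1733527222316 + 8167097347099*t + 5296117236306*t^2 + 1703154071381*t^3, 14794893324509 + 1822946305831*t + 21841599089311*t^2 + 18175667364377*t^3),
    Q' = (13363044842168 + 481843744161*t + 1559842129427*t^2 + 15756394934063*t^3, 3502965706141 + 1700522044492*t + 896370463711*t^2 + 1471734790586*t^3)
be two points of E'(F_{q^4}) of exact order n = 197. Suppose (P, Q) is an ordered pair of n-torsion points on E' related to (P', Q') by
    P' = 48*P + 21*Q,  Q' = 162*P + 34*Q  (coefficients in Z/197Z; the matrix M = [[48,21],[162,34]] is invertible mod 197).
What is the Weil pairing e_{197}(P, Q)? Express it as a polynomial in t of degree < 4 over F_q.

14609315224800 + 16333936993077*t + 12555352381307*t^2 + 3246600758271*t^3

Since e_{197}(P,P)=e_{197}(Q,Q)=1 and e_{197}(Q,P)=e_{197}(P,Q)^{-1}, expanding e_{197}(48*P + 21*Q,162*P + 34*Q) leaves e(P,Q)^det(M).
Inverting 3 mod 197: 66. Thus e_{197}(P,Q) = e(P',Q')^{66}.
Double-and-add over 11000101: 8-1 doublings, 4-1 additions; each step l_{T,T}/v_{2T} or l_{T,P'}/v at Q'+S for random S.
f_P(D_Q)/f_Q(D_P) = 19953080783030 + 12259445649657*t + 17262697531081*t^2 + 1638235502792*t^3.
Raise to 66: e(P,Q) = 14609315224800 + 16333936993077*t + 12555352381307*t^2 + 3246600758271*t^3 in mu_{197}.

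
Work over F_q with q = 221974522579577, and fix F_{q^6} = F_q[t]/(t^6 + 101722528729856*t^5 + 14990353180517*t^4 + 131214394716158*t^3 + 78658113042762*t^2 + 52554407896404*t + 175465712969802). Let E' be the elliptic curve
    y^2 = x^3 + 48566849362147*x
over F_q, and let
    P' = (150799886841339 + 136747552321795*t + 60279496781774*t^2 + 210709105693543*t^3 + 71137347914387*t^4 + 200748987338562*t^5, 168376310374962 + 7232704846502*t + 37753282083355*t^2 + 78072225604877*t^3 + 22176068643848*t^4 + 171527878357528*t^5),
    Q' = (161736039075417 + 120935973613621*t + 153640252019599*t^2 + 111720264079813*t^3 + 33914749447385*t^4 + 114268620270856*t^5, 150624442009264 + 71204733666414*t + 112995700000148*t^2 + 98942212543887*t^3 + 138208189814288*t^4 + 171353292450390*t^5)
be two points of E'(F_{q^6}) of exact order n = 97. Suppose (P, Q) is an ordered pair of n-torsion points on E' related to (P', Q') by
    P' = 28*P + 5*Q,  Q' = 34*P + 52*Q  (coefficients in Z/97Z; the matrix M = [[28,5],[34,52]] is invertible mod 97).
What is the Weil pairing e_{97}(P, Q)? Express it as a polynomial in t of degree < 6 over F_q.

120370349101666 + 95945072783190*t + 192723569463122*t^2 + 184530667748307*t^3 + 157338021683165*t^4 + 7374417571650*t^5

Since e_{97}(P,P)=e_{97}(Q,Q)=1 and e_{97}(Q,P)=e_{97}(P,Q)^{-1}, expanding e_{97}(28*P + 5*Q,34*P + 52*Q) leaves e(P,Q)^det(M).
28*52 - 5*34 = 1286; reduced mod 97: det = 25, inverse 66.
Build f_{97,P'} and f_{97,Q'} via the 7-bit ladder of 97=1100001_2; evaluate at shifted divisors; quotient in F_{221974522579577^6}.
Miller gives e_{97}(P',Q') = 31186022876824 + 208534015148705*t + 108257672918734*t^2 + 122620920275319*t^3 + 137579365954216*t^4 + 166419758315979*t^5 in F_{221974522579577^6}.
Raise to 66: e(P,Q) = 120370349101666 + 95945072783190*t + 192723569463122*t^2 + 184530667748307*t^3 + 157338021683165*t^4 + 7374417571650*t^5 in mu_{97}.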